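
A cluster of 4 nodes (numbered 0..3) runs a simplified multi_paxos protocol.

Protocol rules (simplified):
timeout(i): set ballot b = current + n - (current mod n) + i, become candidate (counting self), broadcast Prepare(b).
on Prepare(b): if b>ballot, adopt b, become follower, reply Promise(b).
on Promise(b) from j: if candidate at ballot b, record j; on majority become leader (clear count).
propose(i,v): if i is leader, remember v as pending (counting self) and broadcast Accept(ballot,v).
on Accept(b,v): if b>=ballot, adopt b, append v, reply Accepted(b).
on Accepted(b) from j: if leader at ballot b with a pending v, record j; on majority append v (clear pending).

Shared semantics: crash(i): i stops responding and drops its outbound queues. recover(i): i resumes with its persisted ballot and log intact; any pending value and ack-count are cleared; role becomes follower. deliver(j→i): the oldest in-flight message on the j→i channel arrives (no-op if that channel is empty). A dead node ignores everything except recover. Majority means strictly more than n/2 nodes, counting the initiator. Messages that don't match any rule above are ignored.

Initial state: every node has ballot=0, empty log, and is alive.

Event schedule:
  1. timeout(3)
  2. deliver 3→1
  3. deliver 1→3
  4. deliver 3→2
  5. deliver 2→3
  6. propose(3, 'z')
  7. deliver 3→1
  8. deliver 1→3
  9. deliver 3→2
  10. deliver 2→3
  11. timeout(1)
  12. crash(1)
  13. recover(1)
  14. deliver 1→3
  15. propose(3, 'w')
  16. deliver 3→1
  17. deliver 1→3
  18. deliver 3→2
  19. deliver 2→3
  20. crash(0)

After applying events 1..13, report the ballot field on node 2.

step 1 timeout(3): 3={cand,b=7,log=-}
step 2 deliver 3→1: 1={foll,b=7,log=-}
step 3 deliver 1→3: —
step 4 deliver 3→2: 2={foll,b=7,log=-}
step 5 deliver 2→3: 3={lead,b=7,log=-}
step 6 propose(3,'z'): —
step 7 deliver 3→1: 1={foll,b=7,log=z}
step 8 deliver 1→3: —
step 9 deliver 3→2: 2={foll,b=7,log=z}
step 10 deliver 2→3: 3={lead,b=7,log=z}
step 11 timeout(1): 1={cand,b=9,log=z}
step 12 crash(1): 1={✗cand,b=9,log=z}
step 13 recover(1): 1={foll,b=9,log=z}

7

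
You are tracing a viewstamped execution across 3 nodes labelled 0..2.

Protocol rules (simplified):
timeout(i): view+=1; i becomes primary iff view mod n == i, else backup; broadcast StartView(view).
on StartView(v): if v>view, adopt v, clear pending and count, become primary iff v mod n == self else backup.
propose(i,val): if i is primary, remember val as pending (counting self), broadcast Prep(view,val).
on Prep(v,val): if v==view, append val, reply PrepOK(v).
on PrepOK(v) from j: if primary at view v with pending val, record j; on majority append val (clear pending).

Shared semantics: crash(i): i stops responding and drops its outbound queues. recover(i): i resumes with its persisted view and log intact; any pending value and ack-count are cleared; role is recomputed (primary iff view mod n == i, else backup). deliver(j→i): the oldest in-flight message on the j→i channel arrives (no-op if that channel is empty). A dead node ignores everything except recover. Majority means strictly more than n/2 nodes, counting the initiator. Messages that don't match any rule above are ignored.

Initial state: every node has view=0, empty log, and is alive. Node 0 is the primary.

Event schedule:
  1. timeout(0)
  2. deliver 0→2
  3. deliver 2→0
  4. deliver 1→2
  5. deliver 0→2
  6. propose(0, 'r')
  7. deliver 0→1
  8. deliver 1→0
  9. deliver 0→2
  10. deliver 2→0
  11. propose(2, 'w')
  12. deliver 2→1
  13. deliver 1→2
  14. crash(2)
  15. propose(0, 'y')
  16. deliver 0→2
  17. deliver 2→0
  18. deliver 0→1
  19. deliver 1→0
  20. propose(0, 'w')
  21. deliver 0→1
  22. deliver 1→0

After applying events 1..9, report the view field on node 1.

1. timeout(0):  <0:back v1 ->
2. deliver 0→2:  <2:back v1 ->
3. deliver 2→0:  nop
4. deliver 1→2:  nop
5. deliver 0→2:  nop
6. propose(0,'r'):  nop
7. deliver 0→1:  <1:prim v1 ->
8. deliver 1→0:  nop
9. deliver 0→2:  nop

1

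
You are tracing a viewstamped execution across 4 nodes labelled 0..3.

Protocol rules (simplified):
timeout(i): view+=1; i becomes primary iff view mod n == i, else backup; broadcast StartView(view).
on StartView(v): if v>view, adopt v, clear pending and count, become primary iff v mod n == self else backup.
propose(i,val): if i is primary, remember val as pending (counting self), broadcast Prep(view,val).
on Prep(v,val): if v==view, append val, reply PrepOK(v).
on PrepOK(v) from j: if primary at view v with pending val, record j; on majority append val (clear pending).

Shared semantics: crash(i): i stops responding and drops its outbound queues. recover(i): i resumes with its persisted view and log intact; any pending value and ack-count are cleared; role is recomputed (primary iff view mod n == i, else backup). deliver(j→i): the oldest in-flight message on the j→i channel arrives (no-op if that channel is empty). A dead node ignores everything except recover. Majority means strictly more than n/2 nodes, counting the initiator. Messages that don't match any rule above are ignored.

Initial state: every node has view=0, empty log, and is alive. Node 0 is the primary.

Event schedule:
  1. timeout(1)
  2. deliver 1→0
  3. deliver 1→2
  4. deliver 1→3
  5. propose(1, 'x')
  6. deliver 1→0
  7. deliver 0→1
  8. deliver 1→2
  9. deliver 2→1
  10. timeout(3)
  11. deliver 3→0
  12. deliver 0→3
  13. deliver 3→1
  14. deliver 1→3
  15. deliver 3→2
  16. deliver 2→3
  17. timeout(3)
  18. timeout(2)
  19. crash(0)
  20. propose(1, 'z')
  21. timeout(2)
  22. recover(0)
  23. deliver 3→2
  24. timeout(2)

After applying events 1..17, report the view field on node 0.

1. timeout(1):  <1:prim v1 ->
2. deliver 1→0:  <0:back v1 ->
3. deliver 1→2:  <2:back v1 ->
4. deliver 1→3:  <3:back v1 ->
5. propose(1,'x'):  nop
6. deliver 1→0:  <0:back v1 x>
7. deliver 0→1:  nop
8. deliver 1→2:  <2:back v1 x>
9. deliver 2→1:  <1:prim v1 x>
10. timeout(3):  <3:back v2 ->
11. deliver 3→0:  <0:back v2 x>
12. deliver 0→3:  nop
13. deliver 3→1:  <1:back v2 x>
14. deliver 1→3:  nop
15. deliver 3→2:  <2:prim v2 x>
16. deliver 2→3:  nop
17. timeout(3):  <3:prim v3 ->

2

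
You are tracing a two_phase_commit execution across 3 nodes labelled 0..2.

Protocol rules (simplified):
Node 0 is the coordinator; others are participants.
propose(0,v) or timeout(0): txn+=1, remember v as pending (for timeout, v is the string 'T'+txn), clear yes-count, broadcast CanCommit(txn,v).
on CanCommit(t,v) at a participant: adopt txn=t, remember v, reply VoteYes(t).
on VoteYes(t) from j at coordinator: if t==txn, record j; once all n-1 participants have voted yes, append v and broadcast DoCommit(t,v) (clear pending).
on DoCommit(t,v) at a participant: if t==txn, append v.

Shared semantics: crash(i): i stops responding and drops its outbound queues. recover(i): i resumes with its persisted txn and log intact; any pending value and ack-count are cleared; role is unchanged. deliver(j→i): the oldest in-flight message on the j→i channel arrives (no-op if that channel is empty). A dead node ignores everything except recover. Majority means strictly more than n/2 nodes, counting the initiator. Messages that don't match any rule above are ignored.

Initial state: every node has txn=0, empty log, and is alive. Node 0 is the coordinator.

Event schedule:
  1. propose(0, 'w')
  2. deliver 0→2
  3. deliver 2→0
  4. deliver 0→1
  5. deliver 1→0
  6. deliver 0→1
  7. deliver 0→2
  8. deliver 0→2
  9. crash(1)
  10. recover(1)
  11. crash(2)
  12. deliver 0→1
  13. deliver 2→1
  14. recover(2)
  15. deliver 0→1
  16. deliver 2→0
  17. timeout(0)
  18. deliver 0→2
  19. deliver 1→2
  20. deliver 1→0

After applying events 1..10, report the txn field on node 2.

e1 propose(0,'w'): 0[coor,t=1,-]
e2 deliver 0→2: 2[part,t=1,-]
e3 deliver 2→0: ·
e4 deliver 0→1: 1[part,t=1,-]
e5 deliver 1→0: 0[coor,t=1,w]
e6 deliver 0→1: 1[part,t=1,w]
e7 deliver 0→2: 2[part,t=1,w]
e8 deliver 0→2: ·
e9 crash(1): 1[✗part,t=1,w]
e10 recover(1): 1[part,t=1,w]

1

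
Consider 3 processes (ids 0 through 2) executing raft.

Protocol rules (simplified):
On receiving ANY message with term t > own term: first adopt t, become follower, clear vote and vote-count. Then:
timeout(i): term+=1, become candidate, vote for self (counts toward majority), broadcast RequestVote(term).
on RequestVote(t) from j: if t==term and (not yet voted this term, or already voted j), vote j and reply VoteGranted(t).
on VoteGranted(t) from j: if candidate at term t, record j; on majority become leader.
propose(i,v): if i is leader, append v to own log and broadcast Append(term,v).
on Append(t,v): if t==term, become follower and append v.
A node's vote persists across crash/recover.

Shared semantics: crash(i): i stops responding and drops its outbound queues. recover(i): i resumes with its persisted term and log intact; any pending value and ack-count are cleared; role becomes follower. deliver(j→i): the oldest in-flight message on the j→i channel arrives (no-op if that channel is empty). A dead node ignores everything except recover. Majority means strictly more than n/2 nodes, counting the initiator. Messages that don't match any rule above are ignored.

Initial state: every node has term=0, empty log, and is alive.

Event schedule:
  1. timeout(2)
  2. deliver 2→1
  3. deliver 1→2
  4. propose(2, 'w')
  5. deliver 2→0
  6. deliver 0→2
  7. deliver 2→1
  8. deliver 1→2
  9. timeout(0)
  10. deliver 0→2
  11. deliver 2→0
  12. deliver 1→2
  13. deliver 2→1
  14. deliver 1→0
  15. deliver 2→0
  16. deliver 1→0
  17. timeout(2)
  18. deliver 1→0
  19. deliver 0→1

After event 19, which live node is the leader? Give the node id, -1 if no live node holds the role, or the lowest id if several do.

step 1 timeout(2): 2={cand,t=1,log=-}
step 2 deliver 2→1: 1={foll,t=1,log=-}
step 3 deliver 1→2: 2={lead,t=1,log=-}
step 4 propose(2,'w'): 2={lead,t=1,log=w}
step 5 deliver 2→0: 0={foll,t=1,log=-}
step 6 deliver 0→2: —
step 7 deliver 2→1: 1={foll,t=1,log=w}
step 8 deliver 1→2: —
step 9 timeout(0): 0={cand,t=2,log=-}
step 10 deliver 0→2: 2={foll,t=2,log=w}
step 11 deliver 2→0: —
step 12 deliver 1→2: —
step 13 deliver 2→1: —
step 14 deliver 1→0: —
step 15 deliver 2→0: 0={lead,t=2,log=-}
step 16 deliver 1→0: —
step 17 timeout(2): 2={cand,t=3,log=w}
step 18 deliver 1→0: —
step 19 deliver 0→1: 1={foll,t=2,log=w}

0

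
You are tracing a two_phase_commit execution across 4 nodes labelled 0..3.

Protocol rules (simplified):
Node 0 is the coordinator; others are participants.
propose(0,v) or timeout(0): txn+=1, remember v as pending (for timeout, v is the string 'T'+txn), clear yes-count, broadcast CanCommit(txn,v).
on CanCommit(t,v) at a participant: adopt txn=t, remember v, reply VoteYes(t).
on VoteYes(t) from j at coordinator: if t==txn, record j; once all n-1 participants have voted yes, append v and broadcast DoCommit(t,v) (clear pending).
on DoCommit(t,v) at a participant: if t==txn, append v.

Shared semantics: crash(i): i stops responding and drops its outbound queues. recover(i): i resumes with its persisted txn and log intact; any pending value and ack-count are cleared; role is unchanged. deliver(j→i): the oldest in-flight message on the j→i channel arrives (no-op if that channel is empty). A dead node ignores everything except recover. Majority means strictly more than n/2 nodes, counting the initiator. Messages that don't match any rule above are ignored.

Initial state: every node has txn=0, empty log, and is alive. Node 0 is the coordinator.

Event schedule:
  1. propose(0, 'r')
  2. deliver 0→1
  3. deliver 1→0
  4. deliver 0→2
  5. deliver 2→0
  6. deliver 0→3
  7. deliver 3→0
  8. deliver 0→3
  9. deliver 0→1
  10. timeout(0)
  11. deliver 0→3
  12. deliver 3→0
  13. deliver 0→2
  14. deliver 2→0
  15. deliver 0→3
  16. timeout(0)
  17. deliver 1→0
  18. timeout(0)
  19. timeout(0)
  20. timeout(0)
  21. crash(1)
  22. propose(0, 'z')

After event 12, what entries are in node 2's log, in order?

[1] propose(0,'r') → N0(coor t1 [-])
[2] deliver 0→1 → N1(part t1 [-])
[3] deliver 1→0 → ∅
[4] deliver 0→2 → N2(part t1 [-])
[5] deliver 2→0 → ∅
[6] deliver 0→3 → N3(part t1 [-])
[7] deliver 3→0 → N0(coor t1 [r])
[8] deliver 0→3 → N3(part t1 [r])
[9] deliver 0→1 → N1(part t1 [r])
[10] timeout(0) → N0(coor t2 [r])
[11] deliver 0→3 → N3(part t2 [r])
[12] deliver 3→0 → ∅

empty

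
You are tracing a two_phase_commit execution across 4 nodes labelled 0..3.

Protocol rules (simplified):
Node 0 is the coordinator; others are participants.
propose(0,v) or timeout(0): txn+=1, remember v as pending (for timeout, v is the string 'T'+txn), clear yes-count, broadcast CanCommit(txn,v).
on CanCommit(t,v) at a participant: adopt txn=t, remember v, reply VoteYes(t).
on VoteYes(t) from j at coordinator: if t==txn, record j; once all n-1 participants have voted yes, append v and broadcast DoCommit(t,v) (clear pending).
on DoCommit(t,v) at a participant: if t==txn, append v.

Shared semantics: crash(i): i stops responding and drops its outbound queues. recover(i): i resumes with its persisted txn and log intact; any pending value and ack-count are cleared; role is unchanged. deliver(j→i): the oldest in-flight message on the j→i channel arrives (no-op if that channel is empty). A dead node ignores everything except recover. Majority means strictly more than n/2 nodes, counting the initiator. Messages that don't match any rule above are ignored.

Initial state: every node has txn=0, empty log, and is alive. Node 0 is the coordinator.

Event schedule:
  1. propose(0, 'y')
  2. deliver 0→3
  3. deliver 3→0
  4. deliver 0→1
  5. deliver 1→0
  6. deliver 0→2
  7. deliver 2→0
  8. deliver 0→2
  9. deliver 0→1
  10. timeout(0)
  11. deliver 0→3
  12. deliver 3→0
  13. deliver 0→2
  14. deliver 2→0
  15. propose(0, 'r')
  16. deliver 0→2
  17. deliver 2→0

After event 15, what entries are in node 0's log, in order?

1. propose(0,'y'):  <0:coor t1 ->
2. deliver 0→3:  <3:part t1 ->
3. deliver 3→0:  nop
4. deliver 0→1:  <1:part t1 ->
5. deliver 1→0:  nop
6. deliver 0→2:  <2:part t1 ->
7. deliver 2→0:  <0:coor t1 y>
8. deliver 0→2:  <2:part t1 y>
9. deliver 0→1:  <1:part t1 y>
10. timeout(0):  <0:coor t2 y>
11. deliver 0→3:  <3:part t1 y>
12. deliver 3→0:  nop
13. deliver 0→2:  <2:part t2 y>
14. deliver 2→0:  nop
15. propose(0,'r'):  <0:coor t3 y>

y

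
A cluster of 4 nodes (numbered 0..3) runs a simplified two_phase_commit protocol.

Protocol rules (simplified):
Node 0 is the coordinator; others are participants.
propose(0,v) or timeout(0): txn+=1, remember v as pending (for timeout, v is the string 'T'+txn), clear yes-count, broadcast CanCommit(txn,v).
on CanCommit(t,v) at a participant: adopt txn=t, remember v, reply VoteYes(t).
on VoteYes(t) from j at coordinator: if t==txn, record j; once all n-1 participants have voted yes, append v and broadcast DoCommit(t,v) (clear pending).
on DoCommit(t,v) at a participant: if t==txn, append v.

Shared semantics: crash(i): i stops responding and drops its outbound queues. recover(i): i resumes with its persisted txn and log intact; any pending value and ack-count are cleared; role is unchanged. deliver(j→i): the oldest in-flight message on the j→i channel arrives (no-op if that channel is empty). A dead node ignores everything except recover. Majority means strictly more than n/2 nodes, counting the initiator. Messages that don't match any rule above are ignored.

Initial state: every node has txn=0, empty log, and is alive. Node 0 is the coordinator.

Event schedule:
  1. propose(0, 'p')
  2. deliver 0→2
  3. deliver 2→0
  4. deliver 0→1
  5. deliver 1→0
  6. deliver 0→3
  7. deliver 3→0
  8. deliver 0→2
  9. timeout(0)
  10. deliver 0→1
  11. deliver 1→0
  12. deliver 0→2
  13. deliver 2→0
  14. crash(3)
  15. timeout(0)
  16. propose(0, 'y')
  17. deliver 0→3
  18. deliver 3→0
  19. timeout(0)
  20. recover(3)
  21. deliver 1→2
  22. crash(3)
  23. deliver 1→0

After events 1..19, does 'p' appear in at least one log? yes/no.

yes

step 1 propose(0,'p'): 0={coor,t=1,log=-}
step 2 deliver 0→2: 2={part,t=1,log=-}
step 3 deliver 2→0: —
step 4 deliver 0→1: 1={part,t=1,log=-}
step 5 deliver 1→0: —
step 6 deliver 0→3: 3={part,t=1,log=-}
step 7 deliver 3→0: 0={coor,t=1,log=p}
step 8 deliver 0→2: 2={part,t=1,log=p}
step 9 timeout(0): 0={coor,t=2,log=p}
step 10 deliver 0→1: 1={part,t=1,log=p}
step 11 deliver 1→0: —
step 12 deliver 0→2: 2={part,t=2,log=p}
step 13 deliver 2→0: —
step 14 crash(3): 3={✗part,t=1,log=-}
step 15 timeout(0): 0={coor,t=3,log=p}
step 16 propose(0,'y'): 0={coor,t=4,log=p}
step 17 deliver 0→3: —
step 18 deliver 3→0: —
step 19 timeout(0): 0={coor,t=5,log=p}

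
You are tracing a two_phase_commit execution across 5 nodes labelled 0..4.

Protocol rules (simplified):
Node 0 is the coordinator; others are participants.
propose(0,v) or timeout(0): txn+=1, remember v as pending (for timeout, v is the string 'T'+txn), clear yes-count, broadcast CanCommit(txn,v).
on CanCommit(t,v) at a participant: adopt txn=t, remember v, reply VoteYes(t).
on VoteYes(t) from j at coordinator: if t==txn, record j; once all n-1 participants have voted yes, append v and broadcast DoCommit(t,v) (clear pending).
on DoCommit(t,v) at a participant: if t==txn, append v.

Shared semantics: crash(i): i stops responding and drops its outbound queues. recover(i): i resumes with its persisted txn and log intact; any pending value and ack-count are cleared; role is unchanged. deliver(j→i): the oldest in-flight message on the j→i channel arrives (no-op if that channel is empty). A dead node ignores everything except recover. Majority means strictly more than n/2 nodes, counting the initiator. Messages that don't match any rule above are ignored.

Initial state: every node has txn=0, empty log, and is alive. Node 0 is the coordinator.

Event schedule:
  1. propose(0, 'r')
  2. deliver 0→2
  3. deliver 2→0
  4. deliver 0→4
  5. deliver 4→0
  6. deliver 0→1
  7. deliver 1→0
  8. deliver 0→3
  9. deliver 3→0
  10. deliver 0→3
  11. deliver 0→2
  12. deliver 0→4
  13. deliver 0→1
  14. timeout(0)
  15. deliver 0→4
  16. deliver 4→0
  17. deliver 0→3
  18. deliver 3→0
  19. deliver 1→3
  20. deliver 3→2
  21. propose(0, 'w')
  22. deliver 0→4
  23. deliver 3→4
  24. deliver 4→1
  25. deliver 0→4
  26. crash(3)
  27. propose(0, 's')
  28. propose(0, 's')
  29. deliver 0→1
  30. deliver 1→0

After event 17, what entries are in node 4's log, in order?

r

after 1 — propose(0,'r'): n0:coor/t1/[-]
after 2 — deliver 0→2: n2:part/t1/[-]
after 3 — deliver 2→0: ·
after 4 — deliver 0→4: n4:part/t1/[-]
after 5 — deliver 4→0: ·
after 6 — deliver 0→1: n1:part/t1/[-]
after 7 — deliver 1→0: ·
after 8 — deliver 0→3: n3:part/t1/[-]
after 9 — deliver 3→0: n0:coor/t1/[r]
after 10 — deliver 0→3: n3:part/t1/[r]
after 11 — deliver 0→2: n2:part/t1/[r]
after 12 — deliver 0→4: n4:part/t1/[r]
after 13 — deliver 0→1: n1:part/t1/[r]
after 14 — timeout(0): n0:coor/t2/[r]
after 15 — deliver 0→4: n4:part/t2/[r]
after 16 — deliver 4→0: ·
after 17 — deliver 0→3: n3:part/t2/[r]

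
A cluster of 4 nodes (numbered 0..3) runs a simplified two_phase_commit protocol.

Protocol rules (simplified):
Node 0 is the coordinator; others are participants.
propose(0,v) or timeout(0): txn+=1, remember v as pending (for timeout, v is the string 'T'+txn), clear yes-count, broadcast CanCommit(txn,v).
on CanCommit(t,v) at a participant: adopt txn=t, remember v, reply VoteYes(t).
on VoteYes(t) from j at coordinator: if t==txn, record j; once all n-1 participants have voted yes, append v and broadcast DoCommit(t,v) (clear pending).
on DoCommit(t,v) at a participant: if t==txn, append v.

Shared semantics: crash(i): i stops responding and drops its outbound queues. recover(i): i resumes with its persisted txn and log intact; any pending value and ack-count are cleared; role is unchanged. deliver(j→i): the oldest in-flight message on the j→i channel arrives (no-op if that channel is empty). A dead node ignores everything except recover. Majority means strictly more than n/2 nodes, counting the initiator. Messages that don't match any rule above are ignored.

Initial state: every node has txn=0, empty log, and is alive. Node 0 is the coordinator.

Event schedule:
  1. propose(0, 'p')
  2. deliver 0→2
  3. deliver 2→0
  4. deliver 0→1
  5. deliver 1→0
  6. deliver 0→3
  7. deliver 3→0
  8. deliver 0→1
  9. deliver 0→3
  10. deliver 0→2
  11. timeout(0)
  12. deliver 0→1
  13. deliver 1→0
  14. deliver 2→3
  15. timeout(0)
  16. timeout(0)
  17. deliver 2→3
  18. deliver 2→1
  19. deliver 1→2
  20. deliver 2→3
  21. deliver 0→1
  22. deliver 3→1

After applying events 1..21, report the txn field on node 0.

4

e1 propose(0,'p'): 0[coor,t=1,-]
e2 deliver 0→2: 2[part,t=1,-]
e3 deliver 2→0: ·
e4 deliver 0→1: 1[part,t=1,-]
e5 deliver 1→0: ·
e6 deliver 0→3: 3[part,t=1,-]
e7 deliver 3→0: 0[coor,t=1,p]
e8 deliver 0→1: 1[part,t=1,p]
e9 deliver 0→3: 3[part,t=1,p]
e10 deliver 0→2: 2[part,t=1,p]
e11 timeout(0): 0[coor,t=2,p]
e12 deliver 0→1: 1[part,t=2,p]
e13 deliver 1→0: ·
e14 deliver 2→3: ·
e15 timeout(0): 0[coor,t=3,p]
e16 timeout(0): 0[coor,t=4,p]
e17 deliver 2→3: ·
e18 deliver 2→1: ·
e19 deliver 1→2: ·
e20 deliver 2→3: ·
e21 deliver 0→1: 1[part,t=3,p]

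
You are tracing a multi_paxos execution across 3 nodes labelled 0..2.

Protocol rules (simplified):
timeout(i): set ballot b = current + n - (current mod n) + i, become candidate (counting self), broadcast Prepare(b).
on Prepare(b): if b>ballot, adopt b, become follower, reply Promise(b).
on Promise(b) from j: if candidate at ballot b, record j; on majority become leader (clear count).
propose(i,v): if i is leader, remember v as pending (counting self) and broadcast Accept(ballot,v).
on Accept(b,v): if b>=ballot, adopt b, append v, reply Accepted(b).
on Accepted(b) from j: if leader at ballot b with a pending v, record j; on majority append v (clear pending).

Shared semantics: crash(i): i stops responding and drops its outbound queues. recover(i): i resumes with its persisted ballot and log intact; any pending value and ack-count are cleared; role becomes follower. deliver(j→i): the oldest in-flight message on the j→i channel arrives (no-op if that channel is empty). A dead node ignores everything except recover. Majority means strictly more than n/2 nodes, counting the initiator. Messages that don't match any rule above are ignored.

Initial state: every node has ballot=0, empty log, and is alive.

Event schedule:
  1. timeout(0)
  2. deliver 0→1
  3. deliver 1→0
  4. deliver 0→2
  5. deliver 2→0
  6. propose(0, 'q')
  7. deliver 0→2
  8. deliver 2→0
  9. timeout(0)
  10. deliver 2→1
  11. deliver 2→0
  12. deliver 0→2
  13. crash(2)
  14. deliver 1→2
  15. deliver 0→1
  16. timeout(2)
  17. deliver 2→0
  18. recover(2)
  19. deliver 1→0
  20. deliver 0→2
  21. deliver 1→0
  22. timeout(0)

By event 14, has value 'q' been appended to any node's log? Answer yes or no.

step 1 timeout(0): 0={cand,b=3,log=-}
step 2 deliver 0→1: 1={foll,b=3,log=-}
step 3 deliver 1→0: 0={lead,b=3,log=-}
step 4 deliver 0→2: 2={foll,b=3,log=-}
step 5 deliver 2→0: —
step 6 propose(0,'q'): —
step 7 deliver 0→2: 2={foll,b=3,log=q}
step 8 deliver 2→0: 0={lead,b=3,log=q}
step 9 timeout(0): 0={cand,b=6,log=q}
step 10 deliver 2→1: —
step 11 deliver 2→0: —
step 12 deliver 0→2: 2={foll,b=6,log=q}
step 13 crash(2): 2={✗foll,b=6,log=q}
step 14 deliver 1→2: —

yes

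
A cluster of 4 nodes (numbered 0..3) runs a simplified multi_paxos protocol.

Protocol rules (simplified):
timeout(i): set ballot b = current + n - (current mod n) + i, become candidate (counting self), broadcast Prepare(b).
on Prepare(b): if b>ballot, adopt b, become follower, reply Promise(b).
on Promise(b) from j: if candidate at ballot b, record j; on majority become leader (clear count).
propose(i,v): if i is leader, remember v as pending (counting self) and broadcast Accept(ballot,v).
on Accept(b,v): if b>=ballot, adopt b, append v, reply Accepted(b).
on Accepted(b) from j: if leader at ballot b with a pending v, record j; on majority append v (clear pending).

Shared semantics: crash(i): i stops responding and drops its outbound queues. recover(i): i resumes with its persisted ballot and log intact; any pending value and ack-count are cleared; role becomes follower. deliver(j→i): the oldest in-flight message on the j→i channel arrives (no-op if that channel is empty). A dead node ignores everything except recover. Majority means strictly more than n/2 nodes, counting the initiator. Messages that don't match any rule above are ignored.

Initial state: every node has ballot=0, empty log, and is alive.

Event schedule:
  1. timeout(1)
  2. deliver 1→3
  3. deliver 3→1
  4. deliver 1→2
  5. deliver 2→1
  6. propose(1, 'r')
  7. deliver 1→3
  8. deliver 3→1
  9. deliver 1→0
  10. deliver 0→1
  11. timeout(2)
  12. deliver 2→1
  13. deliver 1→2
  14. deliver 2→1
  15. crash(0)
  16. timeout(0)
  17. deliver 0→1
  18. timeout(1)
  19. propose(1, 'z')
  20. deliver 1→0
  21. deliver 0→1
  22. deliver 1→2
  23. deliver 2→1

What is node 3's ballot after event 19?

after 1 — timeout(1): n1:cand/b5/[-]
after 2 — deliver 1→3: n3:foll/b5/[-]
after 3 — deliver 3→1: ·
after 4 — deliver 1→2: n2:foll/b5/[-]
after 5 — deliver 2→1: n1:lead/b5/[-]
after 6 — propose(1,'r'): ·
after 7 — deliver 1→3: n3:foll/b5/[r]
after 8 — deliver 3→1: ·
after 9 — deliver 1→0: n0:foll/b5/[-]
after 10 — deliver 0→1: ·
after 11 — timeout(2): n2:cand/b10/[-]
after 12 — deliver 2→1: n1:foll/b10/[-]
after 13 — deliver 1→2: ·
after 14 — deliver 2→1: ·
after 15 — crash(0): n0:✗foll/b5/[-]
after 16 — timeout(0): ·
after 17 — deliver 0→1: ·
after 18 — timeout(1): n1:cand/b13/[-]
after 19 — propose(1,'z'): ·

5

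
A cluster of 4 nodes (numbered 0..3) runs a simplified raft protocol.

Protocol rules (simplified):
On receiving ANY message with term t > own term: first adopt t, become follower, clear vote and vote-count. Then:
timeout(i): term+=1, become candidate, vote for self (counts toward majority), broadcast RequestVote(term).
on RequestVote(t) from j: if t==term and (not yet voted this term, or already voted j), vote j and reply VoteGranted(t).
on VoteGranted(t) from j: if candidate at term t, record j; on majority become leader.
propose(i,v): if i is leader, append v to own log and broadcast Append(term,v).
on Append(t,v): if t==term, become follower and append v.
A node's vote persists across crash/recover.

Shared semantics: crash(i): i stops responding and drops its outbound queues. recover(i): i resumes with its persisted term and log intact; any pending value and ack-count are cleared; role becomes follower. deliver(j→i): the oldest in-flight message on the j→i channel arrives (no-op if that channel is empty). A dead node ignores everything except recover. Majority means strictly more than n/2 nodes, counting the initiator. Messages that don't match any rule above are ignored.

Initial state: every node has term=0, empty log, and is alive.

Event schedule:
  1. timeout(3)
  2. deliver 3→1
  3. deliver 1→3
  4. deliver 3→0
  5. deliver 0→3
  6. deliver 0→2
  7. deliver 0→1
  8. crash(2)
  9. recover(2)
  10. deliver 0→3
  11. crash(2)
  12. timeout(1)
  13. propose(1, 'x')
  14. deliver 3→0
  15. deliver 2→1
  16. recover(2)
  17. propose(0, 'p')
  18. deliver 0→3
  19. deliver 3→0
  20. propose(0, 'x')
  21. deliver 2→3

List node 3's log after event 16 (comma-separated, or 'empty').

empty

e1 timeout(3): 3[cand,t=1,-]
e2 deliver 3→1: 1[foll,t=1,-]
e3 deliver 1→3: ·
e4 deliver 3→0: 0[foll,t=1,-]
e5 deliver 0→3: 3[lead,t=1,-]
e6 deliver 0→2: ·
e7 deliver 0→1: ·
e8 crash(2): 2[✗foll,t=0,-]
e9 recover(2): 2[foll,t=0,-]
e10 deliver 0→3: ·
e11 crash(2): 2[✗foll,t=0,-]
e12 timeout(1): 1[cand,t=2,-]
e13 propose(1,'x'): ·
e14 deliver 3→0: ·
e15 deliver 2→1: ·
e16 recover(2): 2[foll,t=0,-]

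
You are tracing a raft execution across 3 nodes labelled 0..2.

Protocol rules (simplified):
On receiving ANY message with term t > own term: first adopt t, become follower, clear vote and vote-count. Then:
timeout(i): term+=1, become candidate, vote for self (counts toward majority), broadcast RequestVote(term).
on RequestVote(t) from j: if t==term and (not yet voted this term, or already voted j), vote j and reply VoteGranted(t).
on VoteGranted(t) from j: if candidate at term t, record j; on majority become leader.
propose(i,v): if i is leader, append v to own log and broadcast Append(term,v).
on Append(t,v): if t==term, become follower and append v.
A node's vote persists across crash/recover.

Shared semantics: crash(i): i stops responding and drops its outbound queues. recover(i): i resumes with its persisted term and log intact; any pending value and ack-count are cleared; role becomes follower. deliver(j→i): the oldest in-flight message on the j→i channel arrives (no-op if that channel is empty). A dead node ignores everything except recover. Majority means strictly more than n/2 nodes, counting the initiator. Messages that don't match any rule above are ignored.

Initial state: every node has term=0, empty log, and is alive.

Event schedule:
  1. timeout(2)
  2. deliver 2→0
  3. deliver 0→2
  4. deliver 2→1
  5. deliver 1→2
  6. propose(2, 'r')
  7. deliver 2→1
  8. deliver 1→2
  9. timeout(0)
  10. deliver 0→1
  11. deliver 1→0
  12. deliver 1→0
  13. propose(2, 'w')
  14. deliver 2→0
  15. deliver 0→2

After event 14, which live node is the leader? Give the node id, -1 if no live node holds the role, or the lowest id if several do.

step 1 timeout(2): 2={cand,t=1,log=-}
step 2 deliver 2→0: 0={foll,t=1,log=-}
step 3 deliver 0→2: 2={lead,t=1,log=-}
step 4 deliver 2→1: 1={foll,t=1,log=-}
step 5 deliver 1→2: —
step 6 propose(2,'r'): 2={lead,t=1,log=r}
step 7 deliver 2→1: 1={foll,t=1,log=r}
step 8 deliver 1→2: —
step 9 timeout(0): 0={cand,t=2,log=-}
step 10 deliver 0→1: 1={foll,t=2,log=r}
step 11 deliver 1→0: 0={lead,t=2,log=-}
step 12 deliver 1→0: —
step 13 propose(2,'w'): 2={lead,t=1,log=r,w}
step 14 deliver 2→0: —

0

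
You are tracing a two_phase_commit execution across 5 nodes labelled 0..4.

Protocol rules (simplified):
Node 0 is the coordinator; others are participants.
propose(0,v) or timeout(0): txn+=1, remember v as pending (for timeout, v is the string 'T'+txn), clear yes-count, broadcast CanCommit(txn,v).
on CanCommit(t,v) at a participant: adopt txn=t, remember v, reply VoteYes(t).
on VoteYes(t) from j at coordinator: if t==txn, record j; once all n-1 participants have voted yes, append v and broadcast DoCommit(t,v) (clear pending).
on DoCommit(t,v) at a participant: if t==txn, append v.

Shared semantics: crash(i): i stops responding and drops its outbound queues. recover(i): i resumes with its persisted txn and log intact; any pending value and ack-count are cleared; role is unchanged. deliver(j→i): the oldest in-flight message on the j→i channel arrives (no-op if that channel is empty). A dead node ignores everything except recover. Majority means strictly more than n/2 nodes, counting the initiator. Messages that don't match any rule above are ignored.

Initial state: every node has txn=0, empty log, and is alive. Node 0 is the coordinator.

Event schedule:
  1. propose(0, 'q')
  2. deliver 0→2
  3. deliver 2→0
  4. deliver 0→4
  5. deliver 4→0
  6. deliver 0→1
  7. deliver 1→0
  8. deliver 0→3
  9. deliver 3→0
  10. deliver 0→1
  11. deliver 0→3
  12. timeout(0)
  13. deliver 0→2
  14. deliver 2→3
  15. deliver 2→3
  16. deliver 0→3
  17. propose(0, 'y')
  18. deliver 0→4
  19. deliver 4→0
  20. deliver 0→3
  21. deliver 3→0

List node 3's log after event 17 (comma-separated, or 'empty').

q

e1 propose(0,'q'): 0[coor,t=1,-]
e2 deliver 0→2: 2[part,t=1,-]
e3 deliver 2→0: ·
e4 deliver 0→4: 4[part,t=1,-]
e5 deliver 4→0: ·
e6 deliver 0→1: 1[part,t=1,-]
e7 deliver 1→0: ·
e8 deliver 0→3: 3[part,t=1,-]
e9 deliver 3→0: 0[coor,t=1,q]
e10 deliver 0→1: 1[part,t=1,q]
e11 deliver 0→3: 3[part,t=1,q]
e12 timeout(0): 0[coor,t=2,q]
e13 deliver 0→2: 2[part,t=1,q]
e14 deliver 2→3: ·
e15 deliver 2→3: ·
e16 deliver 0→3: 3[part,t=2,q]
e17 propose(0,'y'): 0[coor,t=3,q]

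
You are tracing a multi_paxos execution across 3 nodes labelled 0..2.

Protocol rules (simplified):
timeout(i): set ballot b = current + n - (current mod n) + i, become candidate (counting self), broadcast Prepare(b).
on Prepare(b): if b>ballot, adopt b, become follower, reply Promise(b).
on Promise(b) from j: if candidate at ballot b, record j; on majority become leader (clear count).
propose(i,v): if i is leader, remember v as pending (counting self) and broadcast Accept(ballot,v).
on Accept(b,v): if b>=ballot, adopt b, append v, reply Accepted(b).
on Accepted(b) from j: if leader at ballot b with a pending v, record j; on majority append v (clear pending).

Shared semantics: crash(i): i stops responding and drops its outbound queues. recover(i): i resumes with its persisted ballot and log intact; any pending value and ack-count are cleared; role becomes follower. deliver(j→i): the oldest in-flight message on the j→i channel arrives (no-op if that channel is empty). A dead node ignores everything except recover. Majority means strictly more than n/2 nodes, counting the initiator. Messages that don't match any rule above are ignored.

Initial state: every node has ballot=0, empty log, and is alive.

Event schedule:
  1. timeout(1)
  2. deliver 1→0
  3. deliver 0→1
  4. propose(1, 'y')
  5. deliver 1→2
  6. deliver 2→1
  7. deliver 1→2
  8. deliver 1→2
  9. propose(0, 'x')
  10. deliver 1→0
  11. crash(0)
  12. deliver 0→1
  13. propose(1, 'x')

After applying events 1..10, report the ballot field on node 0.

4

e1 timeout(1): 1[cand,b=4,-]
e2 deliver 1→0: 0[foll,b=4,-]
e3 deliver 0→1: 1[lead,b=4,-]
e4 propose(1,'y'): ·
e5 deliver 1→2: 2[foll,b=4,-]
e6 deliver 2→1: ·
e7 deliver 1→2: 2[foll,b=4,y]
e8 deliver 1→2: ·
e9 propose(0,'x'): ·
e10 deliver 1→0: 0[foll,b=4,y]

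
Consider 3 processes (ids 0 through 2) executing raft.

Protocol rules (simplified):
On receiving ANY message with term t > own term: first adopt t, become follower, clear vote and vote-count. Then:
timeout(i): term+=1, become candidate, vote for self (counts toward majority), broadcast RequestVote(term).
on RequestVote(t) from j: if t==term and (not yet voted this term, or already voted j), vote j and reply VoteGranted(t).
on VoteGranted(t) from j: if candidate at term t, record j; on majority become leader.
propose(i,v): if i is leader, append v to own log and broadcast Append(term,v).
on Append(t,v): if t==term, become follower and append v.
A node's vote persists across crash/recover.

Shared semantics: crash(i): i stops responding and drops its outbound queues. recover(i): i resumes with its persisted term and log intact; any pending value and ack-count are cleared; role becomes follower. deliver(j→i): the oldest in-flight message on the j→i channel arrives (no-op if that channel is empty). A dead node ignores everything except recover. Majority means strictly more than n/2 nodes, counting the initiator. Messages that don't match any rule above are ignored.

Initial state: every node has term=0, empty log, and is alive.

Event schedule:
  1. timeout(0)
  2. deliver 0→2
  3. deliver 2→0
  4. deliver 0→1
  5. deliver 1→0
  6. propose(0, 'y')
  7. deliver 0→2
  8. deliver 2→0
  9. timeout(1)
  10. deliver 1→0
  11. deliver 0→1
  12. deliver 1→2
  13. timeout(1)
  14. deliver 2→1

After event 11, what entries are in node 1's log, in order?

empty

after 1 — timeout(0): n0:cand/t1/[-]
after 2 — deliver 0→2: n2:foll/t1/[-]
after 3 — deliver 2→0: n0:lead/t1/[-]
after 4 — deliver 0→1: n1:foll/t1/[-]
after 5 — deliver 1→0: ·
after 6 — propose(0,'y'): n0:lead/t1/[y]
after 7 — deliver 0→2: n2:foll/t1/[y]
after 8 — deliver 2→0: ·
after 9 — timeout(1): n1:cand/t2/[-]
after 10 — deliver 1→0: n0:foll/t2/[y]
after 11 — deliver 0→1: ·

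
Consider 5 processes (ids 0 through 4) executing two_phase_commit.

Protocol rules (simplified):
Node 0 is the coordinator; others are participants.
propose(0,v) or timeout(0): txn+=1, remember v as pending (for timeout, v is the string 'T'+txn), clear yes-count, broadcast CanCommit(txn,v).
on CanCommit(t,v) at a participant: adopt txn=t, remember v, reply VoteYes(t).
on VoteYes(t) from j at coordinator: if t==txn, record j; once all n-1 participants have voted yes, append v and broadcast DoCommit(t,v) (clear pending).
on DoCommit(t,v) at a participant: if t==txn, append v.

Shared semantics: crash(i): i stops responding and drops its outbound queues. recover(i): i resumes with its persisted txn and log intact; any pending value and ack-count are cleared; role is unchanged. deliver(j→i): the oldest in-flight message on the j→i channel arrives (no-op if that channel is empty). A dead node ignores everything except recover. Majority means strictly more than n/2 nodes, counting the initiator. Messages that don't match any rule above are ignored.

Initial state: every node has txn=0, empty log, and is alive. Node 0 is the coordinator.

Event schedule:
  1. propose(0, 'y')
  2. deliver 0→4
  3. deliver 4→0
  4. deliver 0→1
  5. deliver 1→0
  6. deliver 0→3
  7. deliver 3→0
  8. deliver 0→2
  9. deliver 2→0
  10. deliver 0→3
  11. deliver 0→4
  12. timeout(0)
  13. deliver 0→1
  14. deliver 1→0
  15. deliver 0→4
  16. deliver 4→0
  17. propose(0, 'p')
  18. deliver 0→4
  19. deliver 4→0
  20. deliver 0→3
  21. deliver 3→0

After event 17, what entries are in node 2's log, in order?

step 1 propose(0,'y'): 0={coor,t=1,log=-}
step 2 deliver 0→4: 4={part,t=1,log=-}
step 3 deliver 4→0: —
step 4 deliver 0→1: 1={part,t=1,log=-}
step 5 deliver 1→0: —
step 6 deliver 0→3: 3={part,t=1,log=-}
step 7 deliver 3→0: —
step 8 deliver 0→2: 2={part,t=1,log=-}
step 9 deliver 2→0: 0={coor,t=1,log=y}
step 10 deliver 0→3: 3={part,t=1,log=y}
step 11 deliver 0→4: 4={part,t=1,log=y}
step 12 timeout(0): 0={coor,t=2,log=y}
step 13 deliver 0→1: 1={part,t=1,log=y}
step 14 deliver 1→0: —
step 15 deliver 0→4: 4={part,t=2,log=y}
step 16 deliver 4→0: —
step 17 propose(0,'p'): 0={coor,t=3,log=y}

empty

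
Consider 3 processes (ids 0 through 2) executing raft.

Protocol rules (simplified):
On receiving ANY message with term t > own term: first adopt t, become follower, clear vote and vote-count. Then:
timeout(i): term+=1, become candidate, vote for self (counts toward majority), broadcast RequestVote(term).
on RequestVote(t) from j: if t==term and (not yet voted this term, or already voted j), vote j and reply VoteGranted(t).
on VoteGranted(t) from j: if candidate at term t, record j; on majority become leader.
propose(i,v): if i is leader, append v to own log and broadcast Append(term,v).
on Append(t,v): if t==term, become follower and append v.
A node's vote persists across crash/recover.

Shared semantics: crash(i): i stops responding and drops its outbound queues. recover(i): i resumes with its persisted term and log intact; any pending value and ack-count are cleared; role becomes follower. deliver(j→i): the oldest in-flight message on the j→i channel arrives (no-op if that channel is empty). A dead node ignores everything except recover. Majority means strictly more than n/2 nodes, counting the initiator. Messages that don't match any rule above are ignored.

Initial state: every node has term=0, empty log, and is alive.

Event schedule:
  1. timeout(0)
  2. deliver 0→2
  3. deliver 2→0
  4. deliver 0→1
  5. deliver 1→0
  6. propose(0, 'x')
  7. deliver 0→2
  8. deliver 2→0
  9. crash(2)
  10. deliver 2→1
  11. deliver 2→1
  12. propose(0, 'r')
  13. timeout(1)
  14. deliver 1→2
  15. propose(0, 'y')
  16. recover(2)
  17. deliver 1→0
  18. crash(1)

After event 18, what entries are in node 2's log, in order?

e1 timeout(0): 0[cand,t=1,-]
e2 deliver 0→2: 2[foll,t=1,-]
e3 deliver 2→0: 0[lead,t=1,-]
e4 deliver 0→1: 1[foll,t=1,-]
e5 deliver 1→0: ·
e6 propose(0,'x'): 0[lead,t=1,x]
e7 deliver 0→2: 2[foll,t=1,x]
e8 deliver 2→0: ·
e9 crash(2): 2[✗foll,t=1,x]
e10 deliver 2→1: ·
e11 deliver 2→1: ·
e12 propose(0,'r'): 0[lead,t=1,x,r]
e13 timeout(1): 1[cand,t=2,-]
e14 deliver 1→2: ·
e15 propose(0,'y'): 0[lead,t=1,x,r,y]
e16 recover(2): 2[foll,t=1,x]
e17 deliver 1→0: 0[foll,t=2,x,r,y]
e18 crash(1): 1[✗cand,t=2,-]

x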